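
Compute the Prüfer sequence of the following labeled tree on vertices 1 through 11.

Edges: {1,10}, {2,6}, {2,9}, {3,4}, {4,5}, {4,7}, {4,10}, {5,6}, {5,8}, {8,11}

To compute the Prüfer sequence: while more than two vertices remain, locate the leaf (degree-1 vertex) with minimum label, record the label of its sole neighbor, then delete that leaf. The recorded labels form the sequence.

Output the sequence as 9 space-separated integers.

Step 1: leaves = {1,3,7,9,11}. Remove smallest leaf 1, emit neighbor 10.
Step 2: leaves = {3,7,9,10,11}. Remove smallest leaf 3, emit neighbor 4.
Step 3: leaves = {7,9,10,11}. Remove smallest leaf 7, emit neighbor 4.
Step 4: leaves = {9,10,11}. Remove smallest leaf 9, emit neighbor 2.
Step 5: leaves = {2,10,11}. Remove smallest leaf 2, emit neighbor 6.
Step 6: leaves = {6,10,11}. Remove smallest leaf 6, emit neighbor 5.
Step 7: leaves = {10,11}. Remove smallest leaf 10, emit neighbor 4.
Step 8: leaves = {4,11}. Remove smallest leaf 4, emit neighbor 5.
Step 9: leaves = {5,11}. Remove smallest leaf 5, emit neighbor 8.
Done: 2 vertices remain (8, 11). Sequence = [10 4 4 2 6 5 4 5 8]

Answer: 10 4 4 2 6 5 4 5 8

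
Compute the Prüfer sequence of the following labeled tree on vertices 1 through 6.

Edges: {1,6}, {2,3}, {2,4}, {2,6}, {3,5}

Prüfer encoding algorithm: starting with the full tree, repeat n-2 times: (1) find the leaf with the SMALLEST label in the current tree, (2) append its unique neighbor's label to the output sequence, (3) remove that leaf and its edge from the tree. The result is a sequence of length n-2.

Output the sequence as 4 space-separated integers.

Answer: 6 2 3 2

Derivation:
Step 1: leaves = {1,4,5}. Remove smallest leaf 1, emit neighbor 6.
Step 2: leaves = {4,5,6}. Remove smallest leaf 4, emit neighbor 2.
Step 3: leaves = {5,6}. Remove smallest leaf 5, emit neighbor 3.
Step 4: leaves = {3,6}. Remove smallest leaf 3, emit neighbor 2.
Done: 2 vertices remain (2, 6). Sequence = [6 2 3 2]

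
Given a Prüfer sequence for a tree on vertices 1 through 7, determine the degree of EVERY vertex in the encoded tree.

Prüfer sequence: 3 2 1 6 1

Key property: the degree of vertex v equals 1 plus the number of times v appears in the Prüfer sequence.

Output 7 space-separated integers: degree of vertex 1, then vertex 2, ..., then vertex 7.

Answer: 3 2 2 1 1 2 1

Derivation:
p_1 = 3: count[3] becomes 1
p_2 = 2: count[2] becomes 1
p_3 = 1: count[1] becomes 1
p_4 = 6: count[6] becomes 1
p_5 = 1: count[1] becomes 2
Degrees (1 + count): deg[1]=1+2=3, deg[2]=1+1=2, deg[3]=1+1=2, deg[4]=1+0=1, deg[5]=1+0=1, deg[6]=1+1=2, deg[7]=1+0=1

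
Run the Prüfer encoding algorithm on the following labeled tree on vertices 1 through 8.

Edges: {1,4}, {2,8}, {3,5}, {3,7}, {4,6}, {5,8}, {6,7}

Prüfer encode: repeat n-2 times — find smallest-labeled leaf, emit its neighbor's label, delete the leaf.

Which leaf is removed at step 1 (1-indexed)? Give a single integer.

Answer: 1

Derivation:
Step 1: current leaves = {1,2}. Remove leaf 1 (neighbor: 4).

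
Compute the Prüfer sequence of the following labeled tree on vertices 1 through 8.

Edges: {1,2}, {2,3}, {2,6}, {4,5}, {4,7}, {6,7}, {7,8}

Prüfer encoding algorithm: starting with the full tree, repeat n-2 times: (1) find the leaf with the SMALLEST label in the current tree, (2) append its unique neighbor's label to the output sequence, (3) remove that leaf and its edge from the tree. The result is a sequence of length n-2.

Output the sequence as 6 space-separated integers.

Step 1: leaves = {1,3,5,8}. Remove smallest leaf 1, emit neighbor 2.
Step 2: leaves = {3,5,8}. Remove smallest leaf 3, emit neighbor 2.
Step 3: leaves = {2,5,8}. Remove smallest leaf 2, emit neighbor 6.
Step 4: leaves = {5,6,8}. Remove smallest leaf 5, emit neighbor 4.
Step 5: leaves = {4,6,8}. Remove smallest leaf 4, emit neighbor 7.
Step 6: leaves = {6,8}. Remove smallest leaf 6, emit neighbor 7.
Done: 2 vertices remain (7, 8). Sequence = [2 2 6 4 7 7]

Answer: 2 2 6 4 7 7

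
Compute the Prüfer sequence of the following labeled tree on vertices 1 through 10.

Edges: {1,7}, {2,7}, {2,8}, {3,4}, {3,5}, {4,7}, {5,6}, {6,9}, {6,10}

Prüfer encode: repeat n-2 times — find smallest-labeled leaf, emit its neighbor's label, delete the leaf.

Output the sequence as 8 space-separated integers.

Step 1: leaves = {1,8,9,10}. Remove smallest leaf 1, emit neighbor 7.
Step 2: leaves = {8,9,10}. Remove smallest leaf 8, emit neighbor 2.
Step 3: leaves = {2,9,10}. Remove smallest leaf 2, emit neighbor 7.
Step 4: leaves = {7,9,10}. Remove smallest leaf 7, emit neighbor 4.
Step 5: leaves = {4,9,10}. Remove smallest leaf 4, emit neighbor 3.
Step 6: leaves = {3,9,10}. Remove smallest leaf 3, emit neighbor 5.
Step 7: leaves = {5,9,10}. Remove smallest leaf 5, emit neighbor 6.
Step 8: leaves = {9,10}. Remove smallest leaf 9, emit neighbor 6.
Done: 2 vertices remain (6, 10). Sequence = [7 2 7 4 3 5 6 6]

Answer: 7 2 7 4 3 5 6 6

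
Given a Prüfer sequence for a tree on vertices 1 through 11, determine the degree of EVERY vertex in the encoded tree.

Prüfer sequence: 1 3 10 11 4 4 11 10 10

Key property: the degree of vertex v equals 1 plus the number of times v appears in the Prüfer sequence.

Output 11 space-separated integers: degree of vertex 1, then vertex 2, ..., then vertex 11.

Answer: 2 1 2 3 1 1 1 1 1 4 3

Derivation:
p_1 = 1: count[1] becomes 1
p_2 = 3: count[3] becomes 1
p_3 = 10: count[10] becomes 1
p_4 = 11: count[11] becomes 1
p_5 = 4: count[4] becomes 1
p_6 = 4: count[4] becomes 2
p_7 = 11: count[11] becomes 2
p_8 = 10: count[10] becomes 2
p_9 = 10: count[10] becomes 3
Degrees (1 + count): deg[1]=1+1=2, deg[2]=1+0=1, deg[3]=1+1=2, deg[4]=1+2=3, deg[5]=1+0=1, deg[6]=1+0=1, deg[7]=1+0=1, deg[8]=1+0=1, deg[9]=1+0=1, deg[10]=1+3=4, deg[11]=1+2=3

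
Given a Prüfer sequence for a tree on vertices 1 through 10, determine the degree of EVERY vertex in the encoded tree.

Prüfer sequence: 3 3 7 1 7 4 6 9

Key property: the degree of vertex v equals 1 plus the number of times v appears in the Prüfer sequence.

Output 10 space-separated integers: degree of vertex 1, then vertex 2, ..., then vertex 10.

p_1 = 3: count[3] becomes 1
p_2 = 3: count[3] becomes 2
p_3 = 7: count[7] becomes 1
p_4 = 1: count[1] becomes 1
p_5 = 7: count[7] becomes 2
p_6 = 4: count[4] becomes 1
p_7 = 6: count[6] becomes 1
p_8 = 9: count[9] becomes 1
Degrees (1 + count): deg[1]=1+1=2, deg[2]=1+0=1, deg[3]=1+2=3, deg[4]=1+1=2, deg[5]=1+0=1, deg[6]=1+1=2, deg[7]=1+2=3, deg[8]=1+0=1, deg[9]=1+1=2, deg[10]=1+0=1

Answer: 2 1 3 2 1 2 3 1 2 1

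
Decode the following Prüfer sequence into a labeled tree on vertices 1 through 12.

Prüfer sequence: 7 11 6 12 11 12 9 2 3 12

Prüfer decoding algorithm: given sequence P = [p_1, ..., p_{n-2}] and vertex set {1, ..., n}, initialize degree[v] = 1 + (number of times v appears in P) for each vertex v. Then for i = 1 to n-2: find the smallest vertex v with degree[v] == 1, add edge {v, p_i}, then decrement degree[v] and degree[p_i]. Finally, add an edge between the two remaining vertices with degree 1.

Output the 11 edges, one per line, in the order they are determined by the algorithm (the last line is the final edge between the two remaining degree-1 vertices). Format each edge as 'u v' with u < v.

Answer: 1 7
4 11
5 6
6 12
7 11
8 12
9 10
2 9
2 3
3 12
11 12

Derivation:
Initial degrees: {1:1, 2:2, 3:2, 4:1, 5:1, 6:2, 7:2, 8:1, 9:2, 10:1, 11:3, 12:4}
Step 1: smallest deg-1 vertex = 1, p_1 = 7. Add edge {1,7}. Now deg[1]=0, deg[7]=1.
Step 2: smallest deg-1 vertex = 4, p_2 = 11. Add edge {4,11}. Now deg[4]=0, deg[11]=2.
Step 3: smallest deg-1 vertex = 5, p_3 = 6. Add edge {5,6}. Now deg[5]=0, deg[6]=1.
Step 4: smallest deg-1 vertex = 6, p_4 = 12. Add edge {6,12}. Now deg[6]=0, deg[12]=3.
Step 5: smallest deg-1 vertex = 7, p_5 = 11. Add edge {7,11}. Now deg[7]=0, deg[11]=1.
Step 6: smallest deg-1 vertex = 8, p_6 = 12. Add edge {8,12}. Now deg[8]=0, deg[12]=2.
Step 7: smallest deg-1 vertex = 10, p_7 = 9. Add edge {9,10}. Now deg[10]=0, deg[9]=1.
Step 8: smallest deg-1 vertex = 9, p_8 = 2. Add edge {2,9}. Now deg[9]=0, deg[2]=1.
Step 9: smallest deg-1 vertex = 2, p_9 = 3. Add edge {2,3}. Now deg[2]=0, deg[3]=1.
Step 10: smallest deg-1 vertex = 3, p_10 = 12. Add edge {3,12}. Now deg[3]=0, deg[12]=1.
Final: two remaining deg-1 vertices are 11, 12. Add edge {11,12}.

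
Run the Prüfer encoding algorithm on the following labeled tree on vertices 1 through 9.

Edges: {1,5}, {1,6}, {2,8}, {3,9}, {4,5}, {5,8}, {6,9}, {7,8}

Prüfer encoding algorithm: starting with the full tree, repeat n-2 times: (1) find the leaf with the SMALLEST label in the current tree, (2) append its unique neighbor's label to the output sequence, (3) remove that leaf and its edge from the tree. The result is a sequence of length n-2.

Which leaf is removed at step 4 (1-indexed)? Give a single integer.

Step 1: current leaves = {2,3,4,7}. Remove leaf 2 (neighbor: 8).
Step 2: current leaves = {3,4,7}. Remove leaf 3 (neighbor: 9).
Step 3: current leaves = {4,7,9}. Remove leaf 4 (neighbor: 5).
Step 4: current leaves = {7,9}. Remove leaf 7 (neighbor: 8).

Answer: 7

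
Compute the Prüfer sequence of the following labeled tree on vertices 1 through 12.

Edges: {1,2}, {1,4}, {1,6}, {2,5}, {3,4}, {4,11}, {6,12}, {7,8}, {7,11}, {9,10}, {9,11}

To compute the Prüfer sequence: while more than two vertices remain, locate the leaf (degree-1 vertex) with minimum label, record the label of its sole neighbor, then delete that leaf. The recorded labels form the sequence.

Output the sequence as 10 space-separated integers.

Step 1: leaves = {3,5,8,10,12}. Remove smallest leaf 3, emit neighbor 4.
Step 2: leaves = {5,8,10,12}. Remove smallest leaf 5, emit neighbor 2.
Step 3: leaves = {2,8,10,12}. Remove smallest leaf 2, emit neighbor 1.
Step 4: leaves = {8,10,12}. Remove smallest leaf 8, emit neighbor 7.
Step 5: leaves = {7,10,12}. Remove smallest leaf 7, emit neighbor 11.
Step 6: leaves = {10,12}. Remove smallest leaf 10, emit neighbor 9.
Step 7: leaves = {9,12}. Remove smallest leaf 9, emit neighbor 11.
Step 8: leaves = {11,12}. Remove smallest leaf 11, emit neighbor 4.
Step 9: leaves = {4,12}. Remove smallest leaf 4, emit neighbor 1.
Step 10: leaves = {1,12}. Remove smallest leaf 1, emit neighbor 6.
Done: 2 vertices remain (6, 12). Sequence = [4 2 1 7 11 9 11 4 1 6]

Answer: 4 2 1 7 11 9 11 4 1 6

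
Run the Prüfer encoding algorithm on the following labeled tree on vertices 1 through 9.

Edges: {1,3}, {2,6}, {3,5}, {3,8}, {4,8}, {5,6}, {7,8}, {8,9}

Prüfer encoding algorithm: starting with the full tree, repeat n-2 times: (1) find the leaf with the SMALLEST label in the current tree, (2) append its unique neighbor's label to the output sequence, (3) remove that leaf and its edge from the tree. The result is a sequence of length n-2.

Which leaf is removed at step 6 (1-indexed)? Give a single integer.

Answer: 3

Derivation:
Step 1: current leaves = {1,2,4,7,9}. Remove leaf 1 (neighbor: 3).
Step 2: current leaves = {2,4,7,9}. Remove leaf 2 (neighbor: 6).
Step 3: current leaves = {4,6,7,9}. Remove leaf 4 (neighbor: 8).
Step 4: current leaves = {6,7,9}. Remove leaf 6 (neighbor: 5).
Step 5: current leaves = {5,7,9}. Remove leaf 5 (neighbor: 3).
Step 6: current leaves = {3,7,9}. Remove leaf 3 (neighbor: 8).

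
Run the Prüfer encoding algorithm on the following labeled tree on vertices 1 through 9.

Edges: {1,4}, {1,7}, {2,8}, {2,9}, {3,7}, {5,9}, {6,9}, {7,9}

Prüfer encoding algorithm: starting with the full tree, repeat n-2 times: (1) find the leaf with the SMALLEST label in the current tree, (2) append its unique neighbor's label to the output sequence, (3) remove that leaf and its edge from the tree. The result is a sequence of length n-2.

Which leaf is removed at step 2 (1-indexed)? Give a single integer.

Answer: 4

Derivation:
Step 1: current leaves = {3,4,5,6,8}. Remove leaf 3 (neighbor: 7).
Step 2: current leaves = {4,5,6,8}. Remove leaf 4 (neighbor: 1).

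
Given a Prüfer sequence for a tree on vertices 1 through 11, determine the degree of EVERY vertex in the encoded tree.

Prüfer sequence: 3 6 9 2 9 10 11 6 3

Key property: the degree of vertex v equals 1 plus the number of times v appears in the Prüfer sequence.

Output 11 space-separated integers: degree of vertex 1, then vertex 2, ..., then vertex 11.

p_1 = 3: count[3] becomes 1
p_2 = 6: count[6] becomes 1
p_3 = 9: count[9] becomes 1
p_4 = 2: count[2] becomes 1
p_5 = 9: count[9] becomes 2
p_6 = 10: count[10] becomes 1
p_7 = 11: count[11] becomes 1
p_8 = 6: count[6] becomes 2
p_9 = 3: count[3] becomes 2
Degrees (1 + count): deg[1]=1+0=1, deg[2]=1+1=2, deg[3]=1+2=3, deg[4]=1+0=1, deg[5]=1+0=1, deg[6]=1+2=3, deg[7]=1+0=1, deg[8]=1+0=1, deg[9]=1+2=3, deg[10]=1+1=2, deg[11]=1+1=2

Answer: 1 2 3 1 1 3 1 1 3 2 2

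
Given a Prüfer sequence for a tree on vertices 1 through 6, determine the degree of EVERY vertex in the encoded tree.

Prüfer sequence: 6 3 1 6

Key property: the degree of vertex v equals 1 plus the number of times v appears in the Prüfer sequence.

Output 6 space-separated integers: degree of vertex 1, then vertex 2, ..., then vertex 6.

p_1 = 6: count[6] becomes 1
p_2 = 3: count[3] becomes 1
p_3 = 1: count[1] becomes 1
p_4 = 6: count[6] becomes 2
Degrees (1 + count): deg[1]=1+1=2, deg[2]=1+0=1, deg[3]=1+1=2, deg[4]=1+0=1, deg[5]=1+0=1, deg[6]=1+2=3

Answer: 2 1 2 1 1 3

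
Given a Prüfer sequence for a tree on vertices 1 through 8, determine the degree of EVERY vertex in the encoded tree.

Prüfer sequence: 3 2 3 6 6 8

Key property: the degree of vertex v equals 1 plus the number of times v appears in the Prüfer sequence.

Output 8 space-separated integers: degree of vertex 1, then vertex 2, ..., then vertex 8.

p_1 = 3: count[3] becomes 1
p_2 = 2: count[2] becomes 1
p_3 = 3: count[3] becomes 2
p_4 = 6: count[6] becomes 1
p_5 = 6: count[6] becomes 2
p_6 = 8: count[8] becomes 1
Degrees (1 + count): deg[1]=1+0=1, deg[2]=1+1=2, deg[3]=1+2=3, deg[4]=1+0=1, deg[5]=1+0=1, deg[6]=1+2=3, deg[7]=1+0=1, deg[8]=1+1=2

Answer: 1 2 3 1 1 3 1 2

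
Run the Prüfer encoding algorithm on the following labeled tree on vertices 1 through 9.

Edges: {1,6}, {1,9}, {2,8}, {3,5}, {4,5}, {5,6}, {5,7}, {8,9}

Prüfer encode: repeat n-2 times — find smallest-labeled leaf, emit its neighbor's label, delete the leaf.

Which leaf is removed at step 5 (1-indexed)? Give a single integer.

Step 1: current leaves = {2,3,4,7}. Remove leaf 2 (neighbor: 8).
Step 2: current leaves = {3,4,7,8}. Remove leaf 3 (neighbor: 5).
Step 3: current leaves = {4,7,8}. Remove leaf 4 (neighbor: 5).
Step 4: current leaves = {7,8}. Remove leaf 7 (neighbor: 5).
Step 5: current leaves = {5,8}. Remove leaf 5 (neighbor: 6).

Answer: 5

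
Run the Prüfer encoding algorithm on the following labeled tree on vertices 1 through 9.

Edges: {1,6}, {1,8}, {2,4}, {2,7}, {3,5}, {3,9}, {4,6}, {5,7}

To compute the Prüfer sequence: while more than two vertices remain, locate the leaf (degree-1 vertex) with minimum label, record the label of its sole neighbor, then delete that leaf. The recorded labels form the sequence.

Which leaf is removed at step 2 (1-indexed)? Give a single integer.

Answer: 1

Derivation:
Step 1: current leaves = {8,9}. Remove leaf 8 (neighbor: 1).
Step 2: current leaves = {1,9}. Remove leaf 1 (neighbor: 6).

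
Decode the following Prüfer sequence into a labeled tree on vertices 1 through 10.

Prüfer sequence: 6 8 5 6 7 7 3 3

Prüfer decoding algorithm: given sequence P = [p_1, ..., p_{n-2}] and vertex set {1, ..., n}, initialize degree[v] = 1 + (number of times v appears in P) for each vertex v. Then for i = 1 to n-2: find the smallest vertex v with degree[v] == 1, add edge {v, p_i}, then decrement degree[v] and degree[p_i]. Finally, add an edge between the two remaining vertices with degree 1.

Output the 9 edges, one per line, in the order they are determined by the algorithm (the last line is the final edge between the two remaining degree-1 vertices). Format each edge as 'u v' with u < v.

Answer: 1 6
2 8
4 5
5 6
6 7
7 8
3 7
3 9
3 10

Derivation:
Initial degrees: {1:1, 2:1, 3:3, 4:1, 5:2, 6:3, 7:3, 8:2, 9:1, 10:1}
Step 1: smallest deg-1 vertex = 1, p_1 = 6. Add edge {1,6}. Now deg[1]=0, deg[6]=2.
Step 2: smallest deg-1 vertex = 2, p_2 = 8. Add edge {2,8}. Now deg[2]=0, deg[8]=1.
Step 3: smallest deg-1 vertex = 4, p_3 = 5. Add edge {4,5}. Now deg[4]=0, deg[5]=1.
Step 4: smallest deg-1 vertex = 5, p_4 = 6. Add edge {5,6}. Now deg[5]=0, deg[6]=1.
Step 5: smallest deg-1 vertex = 6, p_5 = 7. Add edge {6,7}. Now deg[6]=0, deg[7]=2.
Step 6: smallest deg-1 vertex = 8, p_6 = 7. Add edge {7,8}. Now deg[8]=0, deg[7]=1.
Step 7: smallest deg-1 vertex = 7, p_7 = 3. Add edge {3,7}. Now deg[7]=0, deg[3]=2.
Step 8: smallest deg-1 vertex = 9, p_8 = 3. Add edge {3,9}. Now deg[9]=0, deg[3]=1.
Final: two remaining deg-1 vertices are 3, 10. Add edge {3,10}.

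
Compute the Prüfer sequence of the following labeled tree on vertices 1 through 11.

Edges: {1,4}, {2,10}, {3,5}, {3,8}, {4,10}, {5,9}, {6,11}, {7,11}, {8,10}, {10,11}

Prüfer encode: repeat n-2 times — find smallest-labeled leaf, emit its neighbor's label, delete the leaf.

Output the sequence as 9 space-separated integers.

Answer: 4 10 10 11 11 5 3 8 10

Derivation:
Step 1: leaves = {1,2,6,7,9}. Remove smallest leaf 1, emit neighbor 4.
Step 2: leaves = {2,4,6,7,9}. Remove smallest leaf 2, emit neighbor 10.
Step 3: leaves = {4,6,7,9}. Remove smallest leaf 4, emit neighbor 10.
Step 4: leaves = {6,7,9}. Remove smallest leaf 6, emit neighbor 11.
Step 5: leaves = {7,9}. Remove smallest leaf 7, emit neighbor 11.
Step 6: leaves = {9,11}. Remove smallest leaf 9, emit neighbor 5.
Step 7: leaves = {5,11}. Remove smallest leaf 5, emit neighbor 3.
Step 8: leaves = {3,11}. Remove smallest leaf 3, emit neighbor 8.
Step 9: leaves = {8,11}. Remove smallest leaf 8, emit neighbor 10.
Done: 2 vertices remain (10, 11). Sequence = [4 10 10 11 11 5 3 8 10]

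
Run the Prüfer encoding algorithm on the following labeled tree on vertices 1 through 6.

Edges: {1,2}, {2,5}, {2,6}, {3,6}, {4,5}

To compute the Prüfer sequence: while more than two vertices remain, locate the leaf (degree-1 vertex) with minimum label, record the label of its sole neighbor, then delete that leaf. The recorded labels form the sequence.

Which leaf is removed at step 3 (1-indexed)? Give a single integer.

Step 1: current leaves = {1,3,4}. Remove leaf 1 (neighbor: 2).
Step 2: current leaves = {3,4}. Remove leaf 3 (neighbor: 6).
Step 3: current leaves = {4,6}. Remove leaf 4 (neighbor: 5).

Answer: 4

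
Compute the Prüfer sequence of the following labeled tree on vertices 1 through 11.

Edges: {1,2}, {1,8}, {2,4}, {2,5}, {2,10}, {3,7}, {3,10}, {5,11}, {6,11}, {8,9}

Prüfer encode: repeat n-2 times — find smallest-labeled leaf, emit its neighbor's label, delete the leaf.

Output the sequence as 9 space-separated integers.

Answer: 2 11 3 10 8 1 2 2 5

Derivation:
Step 1: leaves = {4,6,7,9}. Remove smallest leaf 4, emit neighbor 2.
Step 2: leaves = {6,7,9}. Remove smallest leaf 6, emit neighbor 11.
Step 3: leaves = {7,9,11}. Remove smallest leaf 7, emit neighbor 3.
Step 4: leaves = {3,9,11}. Remove smallest leaf 3, emit neighbor 10.
Step 5: leaves = {9,10,11}. Remove smallest leaf 9, emit neighbor 8.
Step 6: leaves = {8,10,11}. Remove smallest leaf 8, emit neighbor 1.
Step 7: leaves = {1,10,11}. Remove smallest leaf 1, emit neighbor 2.
Step 8: leaves = {10,11}. Remove smallest leaf 10, emit neighbor 2.
Step 9: leaves = {2,11}. Remove smallest leaf 2, emit neighbor 5.
Done: 2 vertices remain (5, 11). Sequence = [2 11 3 10 8 1 2 2 5]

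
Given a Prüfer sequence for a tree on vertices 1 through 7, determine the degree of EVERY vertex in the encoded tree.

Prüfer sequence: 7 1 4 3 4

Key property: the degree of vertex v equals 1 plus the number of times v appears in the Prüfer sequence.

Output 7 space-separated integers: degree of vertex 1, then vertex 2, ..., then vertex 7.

Answer: 2 1 2 3 1 1 2

Derivation:
p_1 = 7: count[7] becomes 1
p_2 = 1: count[1] becomes 1
p_3 = 4: count[4] becomes 1
p_4 = 3: count[3] becomes 1
p_5 = 4: count[4] becomes 2
Degrees (1 + count): deg[1]=1+1=2, deg[2]=1+0=1, deg[3]=1+1=2, deg[4]=1+2=3, deg[5]=1+0=1, deg[6]=1+0=1, deg[7]=1+1=2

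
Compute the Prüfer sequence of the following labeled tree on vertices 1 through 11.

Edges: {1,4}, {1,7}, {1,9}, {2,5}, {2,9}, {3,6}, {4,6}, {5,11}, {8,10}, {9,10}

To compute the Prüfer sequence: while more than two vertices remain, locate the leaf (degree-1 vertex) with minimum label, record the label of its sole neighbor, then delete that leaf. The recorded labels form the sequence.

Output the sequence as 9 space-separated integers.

Step 1: leaves = {3,7,8,11}. Remove smallest leaf 3, emit neighbor 6.
Step 2: leaves = {6,7,8,11}. Remove smallest leaf 6, emit neighbor 4.
Step 3: leaves = {4,7,8,11}. Remove smallest leaf 4, emit neighbor 1.
Step 4: leaves = {7,8,11}. Remove smallest leaf 7, emit neighbor 1.
Step 5: leaves = {1,8,11}. Remove smallest leaf 1, emit neighbor 9.
Step 6: leaves = {8,11}. Remove smallest leaf 8, emit neighbor 10.
Step 7: leaves = {10,11}. Remove smallest leaf 10, emit neighbor 9.
Step 8: leaves = {9,11}. Remove smallest leaf 9, emit neighbor 2.
Step 9: leaves = {2,11}. Remove smallest leaf 2, emit neighbor 5.
Done: 2 vertices remain (5, 11). Sequence = [6 4 1 1 9 10 9 2 5]

Answer: 6 4 1 1 9 10 9 2 5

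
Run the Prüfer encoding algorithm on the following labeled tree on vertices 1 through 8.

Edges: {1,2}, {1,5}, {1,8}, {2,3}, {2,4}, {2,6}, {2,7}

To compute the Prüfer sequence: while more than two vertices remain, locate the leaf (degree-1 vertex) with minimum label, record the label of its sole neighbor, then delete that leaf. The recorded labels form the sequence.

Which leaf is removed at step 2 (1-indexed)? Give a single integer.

Step 1: current leaves = {3,4,5,6,7,8}. Remove leaf 3 (neighbor: 2).
Step 2: current leaves = {4,5,6,7,8}. Remove leaf 4 (neighbor: 2).

Answer: 4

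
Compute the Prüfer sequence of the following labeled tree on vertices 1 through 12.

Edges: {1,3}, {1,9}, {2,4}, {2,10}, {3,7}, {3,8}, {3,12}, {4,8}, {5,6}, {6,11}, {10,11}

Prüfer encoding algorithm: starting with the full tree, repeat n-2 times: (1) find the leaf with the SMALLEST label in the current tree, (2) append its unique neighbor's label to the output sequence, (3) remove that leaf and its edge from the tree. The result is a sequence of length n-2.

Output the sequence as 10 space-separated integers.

Answer: 6 11 3 1 3 10 2 4 8 3

Derivation:
Step 1: leaves = {5,7,9,12}. Remove smallest leaf 5, emit neighbor 6.
Step 2: leaves = {6,7,9,12}. Remove smallest leaf 6, emit neighbor 11.
Step 3: leaves = {7,9,11,12}. Remove smallest leaf 7, emit neighbor 3.
Step 4: leaves = {9,11,12}. Remove smallest leaf 9, emit neighbor 1.
Step 5: leaves = {1,11,12}. Remove smallest leaf 1, emit neighbor 3.
Step 6: leaves = {11,12}. Remove smallest leaf 11, emit neighbor 10.
Step 7: leaves = {10,12}. Remove smallest leaf 10, emit neighbor 2.
Step 8: leaves = {2,12}. Remove smallest leaf 2, emit neighbor 4.
Step 9: leaves = {4,12}. Remove smallest leaf 4, emit neighbor 8.
Step 10: leaves = {8,12}. Remove smallest leaf 8, emit neighbor 3.
Done: 2 vertices remain (3, 12). Sequence = [6 11 3 1 3 10 2 4 8 3]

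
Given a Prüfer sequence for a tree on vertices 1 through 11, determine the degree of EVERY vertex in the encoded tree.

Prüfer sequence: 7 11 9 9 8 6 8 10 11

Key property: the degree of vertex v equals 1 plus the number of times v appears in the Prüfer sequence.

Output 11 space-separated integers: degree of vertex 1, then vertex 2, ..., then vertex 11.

p_1 = 7: count[7] becomes 1
p_2 = 11: count[11] becomes 1
p_3 = 9: count[9] becomes 1
p_4 = 9: count[9] becomes 2
p_5 = 8: count[8] becomes 1
p_6 = 6: count[6] becomes 1
p_7 = 8: count[8] becomes 2
p_8 = 10: count[10] becomes 1
p_9 = 11: count[11] becomes 2
Degrees (1 + count): deg[1]=1+0=1, deg[2]=1+0=1, deg[3]=1+0=1, deg[4]=1+0=1, deg[5]=1+0=1, deg[6]=1+1=2, deg[7]=1+1=2, deg[8]=1+2=3, deg[9]=1+2=3, deg[10]=1+1=2, deg[11]=1+2=3

Answer: 1 1 1 1 1 2 2 3 3 2 3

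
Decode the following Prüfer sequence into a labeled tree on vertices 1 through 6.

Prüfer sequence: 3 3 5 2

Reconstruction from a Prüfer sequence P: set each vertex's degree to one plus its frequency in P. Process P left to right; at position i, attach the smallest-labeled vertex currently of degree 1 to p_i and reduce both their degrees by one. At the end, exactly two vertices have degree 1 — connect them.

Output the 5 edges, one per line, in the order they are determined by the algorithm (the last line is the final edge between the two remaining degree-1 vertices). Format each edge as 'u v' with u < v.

Initial degrees: {1:1, 2:2, 3:3, 4:1, 5:2, 6:1}
Step 1: smallest deg-1 vertex = 1, p_1 = 3. Add edge {1,3}. Now deg[1]=0, deg[3]=2.
Step 2: smallest deg-1 vertex = 4, p_2 = 3. Add edge {3,4}. Now deg[4]=0, deg[3]=1.
Step 3: smallest deg-1 vertex = 3, p_3 = 5. Add edge {3,5}. Now deg[3]=0, deg[5]=1.
Step 4: smallest deg-1 vertex = 5, p_4 = 2. Add edge {2,5}. Now deg[5]=0, deg[2]=1.
Final: two remaining deg-1 vertices are 2, 6. Add edge {2,6}.

Answer: 1 3
3 4
3 5
2 5
2 6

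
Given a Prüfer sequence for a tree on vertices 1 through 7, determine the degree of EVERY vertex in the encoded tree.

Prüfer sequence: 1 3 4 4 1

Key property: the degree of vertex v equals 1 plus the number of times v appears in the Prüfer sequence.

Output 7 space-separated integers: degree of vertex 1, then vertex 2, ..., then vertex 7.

Answer: 3 1 2 3 1 1 1

Derivation:
p_1 = 1: count[1] becomes 1
p_2 = 3: count[3] becomes 1
p_3 = 4: count[4] becomes 1
p_4 = 4: count[4] becomes 2
p_5 = 1: count[1] becomes 2
Degrees (1 + count): deg[1]=1+2=3, deg[2]=1+0=1, deg[3]=1+1=2, deg[4]=1+2=3, deg[5]=1+0=1, deg[6]=1+0=1, deg[7]=1+0=1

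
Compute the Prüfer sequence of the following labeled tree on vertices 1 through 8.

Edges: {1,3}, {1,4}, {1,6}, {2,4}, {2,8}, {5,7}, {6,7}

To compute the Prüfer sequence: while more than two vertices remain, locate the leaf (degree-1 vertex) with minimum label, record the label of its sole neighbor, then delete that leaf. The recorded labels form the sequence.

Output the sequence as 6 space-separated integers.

Answer: 1 7 6 1 4 2

Derivation:
Step 1: leaves = {3,5,8}. Remove smallest leaf 3, emit neighbor 1.
Step 2: leaves = {5,8}. Remove smallest leaf 5, emit neighbor 7.
Step 3: leaves = {7,8}. Remove smallest leaf 7, emit neighbor 6.
Step 4: leaves = {6,8}. Remove smallest leaf 6, emit neighbor 1.
Step 5: leaves = {1,8}. Remove smallest leaf 1, emit neighbor 4.
Step 6: leaves = {4,8}. Remove smallest leaf 4, emit neighbor 2.
Done: 2 vertices remain (2, 8). Sequence = [1 7 6 1 4 2]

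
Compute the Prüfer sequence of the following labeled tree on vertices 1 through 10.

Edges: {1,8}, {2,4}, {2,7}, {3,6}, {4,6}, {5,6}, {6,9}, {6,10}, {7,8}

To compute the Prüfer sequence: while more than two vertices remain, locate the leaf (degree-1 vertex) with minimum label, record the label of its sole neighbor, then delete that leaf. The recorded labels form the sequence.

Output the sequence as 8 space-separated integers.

Answer: 8 6 6 7 2 4 6 6

Derivation:
Step 1: leaves = {1,3,5,9,10}. Remove smallest leaf 1, emit neighbor 8.
Step 2: leaves = {3,5,8,9,10}. Remove smallest leaf 3, emit neighbor 6.
Step 3: leaves = {5,8,9,10}. Remove smallest leaf 5, emit neighbor 6.
Step 4: leaves = {8,9,10}. Remove smallest leaf 8, emit neighbor 7.
Step 5: leaves = {7,9,10}. Remove smallest leaf 7, emit neighbor 2.
Step 6: leaves = {2,9,10}. Remove smallest leaf 2, emit neighbor 4.
Step 7: leaves = {4,9,10}. Remove smallest leaf 4, emit neighbor 6.
Step 8: leaves = {9,10}. Remove smallest leaf 9, emit neighbor 6.
Done: 2 vertices remain (6, 10). Sequence = [8 6 6 7 2 4 6 6]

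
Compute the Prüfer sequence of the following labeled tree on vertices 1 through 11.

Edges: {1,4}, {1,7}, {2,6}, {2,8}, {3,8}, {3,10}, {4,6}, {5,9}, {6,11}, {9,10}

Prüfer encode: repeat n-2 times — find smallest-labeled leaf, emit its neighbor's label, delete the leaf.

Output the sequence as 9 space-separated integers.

Answer: 9 1 4 6 10 3 8 2 6

Derivation:
Step 1: leaves = {5,7,11}. Remove smallest leaf 5, emit neighbor 9.
Step 2: leaves = {7,9,11}. Remove smallest leaf 7, emit neighbor 1.
Step 3: leaves = {1,9,11}. Remove smallest leaf 1, emit neighbor 4.
Step 4: leaves = {4,9,11}. Remove smallest leaf 4, emit neighbor 6.
Step 5: leaves = {9,11}. Remove smallest leaf 9, emit neighbor 10.
Step 6: leaves = {10,11}. Remove smallest leaf 10, emit neighbor 3.
Step 7: leaves = {3,11}. Remove smallest leaf 3, emit neighbor 8.
Step 8: leaves = {8,11}. Remove smallest leaf 8, emit neighbor 2.
Step 9: leaves = {2,11}. Remove smallest leaf 2, emit neighbor 6.
Done: 2 vertices remain (6, 11). Sequence = [9 1 4 6 10 3 8 2 6]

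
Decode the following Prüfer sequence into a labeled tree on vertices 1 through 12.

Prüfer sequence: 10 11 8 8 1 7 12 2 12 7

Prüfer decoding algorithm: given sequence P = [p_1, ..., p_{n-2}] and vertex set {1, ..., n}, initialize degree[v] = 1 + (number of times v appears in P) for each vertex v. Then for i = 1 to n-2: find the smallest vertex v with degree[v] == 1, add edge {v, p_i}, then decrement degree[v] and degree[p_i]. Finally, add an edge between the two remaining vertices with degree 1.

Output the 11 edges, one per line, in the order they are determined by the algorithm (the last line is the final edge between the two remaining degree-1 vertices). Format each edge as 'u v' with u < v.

Initial degrees: {1:2, 2:2, 3:1, 4:1, 5:1, 6:1, 7:3, 8:3, 9:1, 10:2, 11:2, 12:3}
Step 1: smallest deg-1 vertex = 3, p_1 = 10. Add edge {3,10}. Now deg[3]=0, deg[10]=1.
Step 2: smallest deg-1 vertex = 4, p_2 = 11. Add edge {4,11}. Now deg[4]=0, deg[11]=1.
Step 3: smallest deg-1 vertex = 5, p_3 = 8. Add edge {5,8}. Now deg[5]=0, deg[8]=2.
Step 4: smallest deg-1 vertex = 6, p_4 = 8. Add edge {6,8}. Now deg[6]=0, deg[8]=1.
Step 5: smallest deg-1 vertex = 8, p_5 = 1. Add edge {1,8}. Now deg[8]=0, deg[1]=1.
Step 6: smallest deg-1 vertex = 1, p_6 = 7. Add edge {1,7}. Now deg[1]=0, deg[7]=2.
Step 7: smallest deg-1 vertex = 9, p_7 = 12. Add edge {9,12}. Now deg[9]=0, deg[12]=2.
Step 8: smallest deg-1 vertex = 10, p_8 = 2. Add edge {2,10}. Now deg[10]=0, deg[2]=1.
Step 9: smallest deg-1 vertex = 2, p_9 = 12. Add edge {2,12}. Now deg[2]=0, deg[12]=1.
Step 10: smallest deg-1 vertex = 11, p_10 = 7. Add edge {7,11}. Now deg[11]=0, deg[7]=1.
Final: two remaining deg-1 vertices are 7, 12. Add edge {7,12}.

Answer: 3 10
4 11
5 8
6 8
1 8
1 7
9 12
2 10
2 12
7 11
7 12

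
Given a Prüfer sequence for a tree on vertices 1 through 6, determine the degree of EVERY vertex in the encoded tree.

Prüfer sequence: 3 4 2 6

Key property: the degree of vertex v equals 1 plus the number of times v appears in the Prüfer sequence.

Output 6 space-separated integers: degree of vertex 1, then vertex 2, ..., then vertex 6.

p_1 = 3: count[3] becomes 1
p_2 = 4: count[4] becomes 1
p_3 = 2: count[2] becomes 1
p_4 = 6: count[6] becomes 1
Degrees (1 + count): deg[1]=1+0=1, deg[2]=1+1=2, deg[3]=1+1=2, deg[4]=1+1=2, deg[5]=1+0=1, deg[6]=1+1=2

Answer: 1 2 2 2 1 2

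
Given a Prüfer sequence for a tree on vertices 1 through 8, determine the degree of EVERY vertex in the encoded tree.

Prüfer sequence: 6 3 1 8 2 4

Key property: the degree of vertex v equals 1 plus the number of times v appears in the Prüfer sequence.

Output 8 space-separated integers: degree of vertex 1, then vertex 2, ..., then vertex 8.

Answer: 2 2 2 2 1 2 1 2

Derivation:
p_1 = 6: count[6] becomes 1
p_2 = 3: count[3] becomes 1
p_3 = 1: count[1] becomes 1
p_4 = 8: count[8] becomes 1
p_5 = 2: count[2] becomes 1
p_6 = 4: count[4] becomes 1
Degrees (1 + count): deg[1]=1+1=2, deg[2]=1+1=2, deg[3]=1+1=2, deg[4]=1+1=2, deg[5]=1+0=1, deg[6]=1+1=2, deg[7]=1+0=1, deg[8]=1+1=2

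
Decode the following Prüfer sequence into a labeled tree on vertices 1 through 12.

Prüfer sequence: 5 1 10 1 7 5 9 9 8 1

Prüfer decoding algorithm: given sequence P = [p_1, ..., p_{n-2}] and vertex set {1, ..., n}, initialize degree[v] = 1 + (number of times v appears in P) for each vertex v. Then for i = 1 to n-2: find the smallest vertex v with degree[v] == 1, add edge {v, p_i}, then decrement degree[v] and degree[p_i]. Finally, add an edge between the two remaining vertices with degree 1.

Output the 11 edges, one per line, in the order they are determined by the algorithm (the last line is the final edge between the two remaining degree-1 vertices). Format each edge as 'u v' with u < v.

Initial degrees: {1:4, 2:1, 3:1, 4:1, 5:3, 6:1, 7:2, 8:2, 9:3, 10:2, 11:1, 12:1}
Step 1: smallest deg-1 vertex = 2, p_1 = 5. Add edge {2,5}. Now deg[2]=0, deg[5]=2.
Step 2: smallest deg-1 vertex = 3, p_2 = 1. Add edge {1,3}. Now deg[3]=0, deg[1]=3.
Step 3: smallest deg-1 vertex = 4, p_3 = 10. Add edge {4,10}. Now deg[4]=0, deg[10]=1.
Step 4: smallest deg-1 vertex = 6, p_4 = 1. Add edge {1,6}. Now deg[6]=0, deg[1]=2.
Step 5: smallest deg-1 vertex = 10, p_5 = 7. Add edge {7,10}. Now deg[10]=0, deg[7]=1.
Step 6: smallest deg-1 vertex = 7, p_6 = 5. Add edge {5,7}. Now deg[7]=0, deg[5]=1.
Step 7: smallest deg-1 vertex = 5, p_7 = 9. Add edge {5,9}. Now deg[5]=0, deg[9]=2.
Step 8: smallest deg-1 vertex = 11, p_8 = 9. Add edge {9,11}. Now deg[11]=0, deg[9]=1.
Step 9: smallest deg-1 vertex = 9, p_9 = 8. Add edge {8,9}. Now deg[9]=0, deg[8]=1.
Step 10: smallest deg-1 vertex = 8, p_10 = 1. Add edge {1,8}. Now deg[8]=0, deg[1]=1.
Final: two remaining deg-1 vertices are 1, 12. Add edge {1,12}.

Answer: 2 5
1 3
4 10
1 6
7 10
5 7
5 9
9 11
8 9
1 8
1 12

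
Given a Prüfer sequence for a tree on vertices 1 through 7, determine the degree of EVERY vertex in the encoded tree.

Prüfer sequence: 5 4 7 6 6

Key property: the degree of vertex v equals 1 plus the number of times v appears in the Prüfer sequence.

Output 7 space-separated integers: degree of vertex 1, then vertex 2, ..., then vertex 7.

p_1 = 5: count[5] becomes 1
p_2 = 4: count[4] becomes 1
p_3 = 7: count[7] becomes 1
p_4 = 6: count[6] becomes 1
p_5 = 6: count[6] becomes 2
Degrees (1 + count): deg[1]=1+0=1, deg[2]=1+0=1, deg[3]=1+0=1, deg[4]=1+1=2, deg[5]=1+1=2, deg[6]=1+2=3, deg[7]=1+1=2

Answer: 1 1 1 2 2 3 2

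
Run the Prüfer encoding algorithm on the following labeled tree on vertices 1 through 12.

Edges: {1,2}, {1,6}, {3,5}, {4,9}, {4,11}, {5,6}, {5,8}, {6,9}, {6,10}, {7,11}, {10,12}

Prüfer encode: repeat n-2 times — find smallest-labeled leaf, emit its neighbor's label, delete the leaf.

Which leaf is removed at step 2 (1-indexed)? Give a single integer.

Step 1: current leaves = {2,3,7,8,12}. Remove leaf 2 (neighbor: 1).
Step 2: current leaves = {1,3,7,8,12}. Remove leaf 1 (neighbor: 6).

Answer: 1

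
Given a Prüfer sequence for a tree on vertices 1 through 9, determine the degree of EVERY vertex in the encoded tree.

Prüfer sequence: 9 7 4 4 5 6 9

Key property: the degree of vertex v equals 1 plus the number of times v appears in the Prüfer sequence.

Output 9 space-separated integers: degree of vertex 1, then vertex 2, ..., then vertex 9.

Answer: 1 1 1 3 2 2 2 1 3

Derivation:
p_1 = 9: count[9] becomes 1
p_2 = 7: count[7] becomes 1
p_3 = 4: count[4] becomes 1
p_4 = 4: count[4] becomes 2
p_5 = 5: count[5] becomes 1
p_6 = 6: count[6] becomes 1
p_7 = 9: count[9] becomes 2
Degrees (1 + count): deg[1]=1+0=1, deg[2]=1+0=1, deg[3]=1+0=1, deg[4]=1+2=3, deg[5]=1+1=2, deg[6]=1+1=2, deg[7]=1+1=2, deg[8]=1+0=1, deg[9]=1+2=3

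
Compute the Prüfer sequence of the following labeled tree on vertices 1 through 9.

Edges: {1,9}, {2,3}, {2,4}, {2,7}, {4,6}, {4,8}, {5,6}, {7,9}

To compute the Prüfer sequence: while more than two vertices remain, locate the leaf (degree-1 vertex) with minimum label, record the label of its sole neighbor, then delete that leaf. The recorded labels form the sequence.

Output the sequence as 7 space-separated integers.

Answer: 9 2 6 4 4 2 7

Derivation:
Step 1: leaves = {1,3,5,8}. Remove smallest leaf 1, emit neighbor 9.
Step 2: leaves = {3,5,8,9}. Remove smallest leaf 3, emit neighbor 2.
Step 3: leaves = {5,8,9}. Remove smallest leaf 5, emit neighbor 6.
Step 4: leaves = {6,8,9}. Remove smallest leaf 6, emit neighbor 4.
Step 5: leaves = {8,9}. Remove smallest leaf 8, emit neighbor 4.
Step 6: leaves = {4,9}. Remove smallest leaf 4, emit neighbor 2.
Step 7: leaves = {2,9}. Remove smallest leaf 2, emit neighbor 7.
Done: 2 vertices remain (7, 9). Sequence = [9 2 6 4 4 2 7]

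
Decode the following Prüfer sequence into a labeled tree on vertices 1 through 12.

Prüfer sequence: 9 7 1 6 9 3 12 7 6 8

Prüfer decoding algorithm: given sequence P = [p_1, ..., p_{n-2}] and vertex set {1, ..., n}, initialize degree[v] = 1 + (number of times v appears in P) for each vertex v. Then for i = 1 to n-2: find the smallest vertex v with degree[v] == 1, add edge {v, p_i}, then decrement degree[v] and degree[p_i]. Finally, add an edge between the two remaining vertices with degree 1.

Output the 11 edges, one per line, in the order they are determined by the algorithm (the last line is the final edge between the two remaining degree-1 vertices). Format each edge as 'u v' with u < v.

Answer: 2 9
4 7
1 5
1 6
9 10
3 9
3 12
7 11
6 7
6 8
8 12

Derivation:
Initial degrees: {1:2, 2:1, 3:2, 4:1, 5:1, 6:3, 7:3, 8:2, 9:3, 10:1, 11:1, 12:2}
Step 1: smallest deg-1 vertex = 2, p_1 = 9. Add edge {2,9}. Now deg[2]=0, deg[9]=2.
Step 2: smallest deg-1 vertex = 4, p_2 = 7. Add edge {4,7}. Now deg[4]=0, deg[7]=2.
Step 3: smallest deg-1 vertex = 5, p_3 = 1. Add edge {1,5}. Now deg[5]=0, deg[1]=1.
Step 4: smallest deg-1 vertex = 1, p_4 = 6. Add edge {1,6}. Now deg[1]=0, deg[6]=2.
Step 5: smallest deg-1 vertex = 10, p_5 = 9. Add edge {9,10}. Now deg[10]=0, deg[9]=1.
Step 6: smallest deg-1 vertex = 9, p_6 = 3. Add edge {3,9}. Now deg[9]=0, deg[3]=1.
Step 7: smallest deg-1 vertex = 3, p_7 = 12. Add edge {3,12}. Now deg[3]=0, deg[12]=1.
Step 8: smallest deg-1 vertex = 11, p_8 = 7. Add edge {7,11}. Now deg[11]=0, deg[7]=1.
Step 9: smallest deg-1 vertex = 7, p_9 = 6. Add edge {6,7}. Now deg[7]=0, deg[6]=1.
Step 10: smallest deg-1 vertex = 6, p_10 = 8. Add edge {6,8}. Now deg[6]=0, deg[8]=1.
Final: two remaining deg-1 vertices are 8, 12. Add edge {8,12}.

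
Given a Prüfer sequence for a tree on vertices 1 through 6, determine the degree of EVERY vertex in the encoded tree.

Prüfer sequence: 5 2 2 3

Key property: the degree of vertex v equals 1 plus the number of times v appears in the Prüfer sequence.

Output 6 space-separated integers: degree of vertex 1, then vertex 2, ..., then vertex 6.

p_1 = 5: count[5] becomes 1
p_2 = 2: count[2] becomes 1
p_3 = 2: count[2] becomes 2
p_4 = 3: count[3] becomes 1
Degrees (1 + count): deg[1]=1+0=1, deg[2]=1+2=3, deg[3]=1+1=2, deg[4]=1+0=1, deg[5]=1+1=2, deg[6]=1+0=1

Answer: 1 3 2 1 2 1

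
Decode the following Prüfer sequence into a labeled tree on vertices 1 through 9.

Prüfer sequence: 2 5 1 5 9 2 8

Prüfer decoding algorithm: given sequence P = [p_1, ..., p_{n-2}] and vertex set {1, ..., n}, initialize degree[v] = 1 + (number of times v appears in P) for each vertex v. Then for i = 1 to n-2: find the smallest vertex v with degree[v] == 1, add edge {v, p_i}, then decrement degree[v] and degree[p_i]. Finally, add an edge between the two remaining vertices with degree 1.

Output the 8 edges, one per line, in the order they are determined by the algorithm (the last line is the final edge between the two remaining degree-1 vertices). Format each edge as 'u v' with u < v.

Initial degrees: {1:2, 2:3, 3:1, 4:1, 5:3, 6:1, 7:1, 8:2, 9:2}
Step 1: smallest deg-1 vertex = 3, p_1 = 2. Add edge {2,3}. Now deg[3]=0, deg[2]=2.
Step 2: smallest deg-1 vertex = 4, p_2 = 5. Add edge {4,5}. Now deg[4]=0, deg[5]=2.
Step 3: smallest deg-1 vertex = 6, p_3 = 1. Add edge {1,6}. Now deg[6]=0, deg[1]=1.
Step 4: smallest deg-1 vertex = 1, p_4 = 5. Add edge {1,5}. Now deg[1]=0, deg[5]=1.
Step 5: smallest deg-1 vertex = 5, p_5 = 9. Add edge {5,9}. Now deg[5]=0, deg[9]=1.
Step 6: smallest deg-1 vertex = 7, p_6 = 2. Add edge {2,7}. Now deg[7]=0, deg[2]=1.
Step 7: smallest deg-1 vertex = 2, p_7 = 8. Add edge {2,8}. Now deg[2]=0, deg[8]=1.
Final: two remaining deg-1 vertices are 8, 9. Add edge {8,9}.

Answer: 2 3
4 5
1 6
1 5
5 9
2 7
2 8
8 9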